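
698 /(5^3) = 698 /125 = 5.58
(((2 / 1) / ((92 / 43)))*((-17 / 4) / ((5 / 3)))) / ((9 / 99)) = -24123 / 920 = -26.22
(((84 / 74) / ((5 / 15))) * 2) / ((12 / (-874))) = -18354 / 37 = -496.05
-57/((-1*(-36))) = -19/12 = -1.58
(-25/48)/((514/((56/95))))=-35/58596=-0.00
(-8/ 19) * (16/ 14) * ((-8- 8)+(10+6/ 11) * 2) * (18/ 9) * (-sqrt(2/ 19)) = 1.59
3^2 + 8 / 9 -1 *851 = -7570 / 9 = -841.11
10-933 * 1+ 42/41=-37801/41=-921.98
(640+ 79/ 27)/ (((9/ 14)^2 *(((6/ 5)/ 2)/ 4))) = 10371.48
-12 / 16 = -3 / 4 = -0.75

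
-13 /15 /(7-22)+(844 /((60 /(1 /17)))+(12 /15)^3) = 26722 /19125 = 1.40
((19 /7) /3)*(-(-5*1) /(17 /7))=95 /51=1.86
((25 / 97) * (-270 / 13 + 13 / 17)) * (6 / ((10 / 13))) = -66315 / 1649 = -40.22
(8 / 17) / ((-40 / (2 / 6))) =-0.00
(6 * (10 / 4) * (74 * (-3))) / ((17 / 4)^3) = -213120 / 4913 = -43.38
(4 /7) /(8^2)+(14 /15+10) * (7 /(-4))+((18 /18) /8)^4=-8224919 /430080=-19.12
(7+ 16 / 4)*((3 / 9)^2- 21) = -2068 / 9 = -229.78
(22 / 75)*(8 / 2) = 88 / 75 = 1.17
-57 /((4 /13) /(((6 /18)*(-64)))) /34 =1976 /17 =116.24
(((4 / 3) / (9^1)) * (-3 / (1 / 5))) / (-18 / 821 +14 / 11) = -45155 / 25416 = -1.78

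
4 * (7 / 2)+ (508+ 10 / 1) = 532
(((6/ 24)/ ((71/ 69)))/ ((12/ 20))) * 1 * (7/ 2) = 805/ 568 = 1.42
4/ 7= 0.57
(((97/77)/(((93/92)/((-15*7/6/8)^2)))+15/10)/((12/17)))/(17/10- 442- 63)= -41533805/1977123456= -0.02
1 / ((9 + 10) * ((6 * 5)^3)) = 1 / 513000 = 0.00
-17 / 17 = -1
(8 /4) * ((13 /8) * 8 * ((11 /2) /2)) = 143 /2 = 71.50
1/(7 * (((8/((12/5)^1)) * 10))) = 3/700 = 0.00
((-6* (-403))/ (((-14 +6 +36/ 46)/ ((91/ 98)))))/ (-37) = 361491/ 42994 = 8.41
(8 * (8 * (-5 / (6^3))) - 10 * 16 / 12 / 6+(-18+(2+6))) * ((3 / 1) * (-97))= 35890 / 9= 3987.78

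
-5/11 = -0.45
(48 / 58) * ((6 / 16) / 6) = 3 / 58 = 0.05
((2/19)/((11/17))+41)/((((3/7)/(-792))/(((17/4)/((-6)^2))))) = -1023757/114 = -8980.32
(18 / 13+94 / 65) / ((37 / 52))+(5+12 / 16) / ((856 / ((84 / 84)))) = 3.99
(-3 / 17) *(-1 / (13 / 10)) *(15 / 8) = 225 / 884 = 0.25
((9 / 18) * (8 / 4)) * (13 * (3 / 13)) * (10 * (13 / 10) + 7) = 60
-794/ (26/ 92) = -2809.54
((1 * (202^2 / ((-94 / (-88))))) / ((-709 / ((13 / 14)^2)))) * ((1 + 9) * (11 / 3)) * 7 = -11923.71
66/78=11/13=0.85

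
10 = 10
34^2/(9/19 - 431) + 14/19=-75699/38855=-1.95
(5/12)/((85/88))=22/51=0.43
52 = 52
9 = 9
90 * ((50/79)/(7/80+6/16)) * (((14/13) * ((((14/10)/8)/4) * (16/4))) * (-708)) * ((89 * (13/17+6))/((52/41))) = -65510898390000/8397779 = -7800979.09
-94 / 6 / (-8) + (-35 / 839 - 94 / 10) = -753427 / 100680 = -7.48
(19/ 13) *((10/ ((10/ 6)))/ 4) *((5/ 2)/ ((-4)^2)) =285/ 832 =0.34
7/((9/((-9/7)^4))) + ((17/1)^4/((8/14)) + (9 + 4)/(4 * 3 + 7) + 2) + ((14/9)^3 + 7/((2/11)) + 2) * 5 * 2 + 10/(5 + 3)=696530561480/4750893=146610.45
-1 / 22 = -0.05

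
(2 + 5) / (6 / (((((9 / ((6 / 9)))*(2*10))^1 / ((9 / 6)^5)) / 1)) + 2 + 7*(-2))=-1120 / 1893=-0.59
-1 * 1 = -1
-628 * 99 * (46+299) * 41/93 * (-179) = 1692652755.48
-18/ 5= -3.60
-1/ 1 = -1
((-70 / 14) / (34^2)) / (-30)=1 / 6936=0.00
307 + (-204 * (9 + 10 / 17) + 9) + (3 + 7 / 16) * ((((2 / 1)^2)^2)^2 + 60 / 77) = -21205 / 28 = -757.32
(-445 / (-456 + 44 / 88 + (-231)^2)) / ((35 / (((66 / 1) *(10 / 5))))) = -23496 / 740677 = -0.03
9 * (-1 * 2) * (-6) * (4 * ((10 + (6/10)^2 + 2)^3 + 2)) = 12759067728/15625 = 816580.33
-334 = -334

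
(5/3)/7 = 5/21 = 0.24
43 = 43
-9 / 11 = -0.82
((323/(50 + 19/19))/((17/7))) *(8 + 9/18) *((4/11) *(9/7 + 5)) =152/3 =50.67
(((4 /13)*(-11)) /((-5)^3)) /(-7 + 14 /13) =-4 /875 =-0.00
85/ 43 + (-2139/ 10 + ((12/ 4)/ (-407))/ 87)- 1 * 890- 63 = -5912323781/ 5075290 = -1164.92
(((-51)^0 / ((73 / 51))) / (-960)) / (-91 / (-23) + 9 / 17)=-6647 / 40973440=-0.00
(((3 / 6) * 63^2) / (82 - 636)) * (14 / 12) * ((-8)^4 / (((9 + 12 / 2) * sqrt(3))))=-526848 * sqrt(3) / 1385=-658.86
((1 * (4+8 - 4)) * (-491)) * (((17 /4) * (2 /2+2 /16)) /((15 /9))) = -225369 /20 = -11268.45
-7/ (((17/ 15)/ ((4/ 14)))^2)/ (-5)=180/ 2023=0.09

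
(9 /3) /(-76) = -3 /76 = -0.04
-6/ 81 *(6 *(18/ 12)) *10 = -20/ 3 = -6.67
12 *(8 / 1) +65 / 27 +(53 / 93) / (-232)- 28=13671515 / 194184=70.40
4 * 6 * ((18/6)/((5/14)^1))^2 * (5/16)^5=165375/32768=5.05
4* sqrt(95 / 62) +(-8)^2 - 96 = -27.05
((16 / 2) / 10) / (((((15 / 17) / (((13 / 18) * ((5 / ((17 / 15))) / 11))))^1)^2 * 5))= 169 / 9801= 0.02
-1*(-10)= 10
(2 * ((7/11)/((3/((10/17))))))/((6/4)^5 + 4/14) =6272/198033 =0.03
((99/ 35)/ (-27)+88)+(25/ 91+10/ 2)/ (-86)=5155411/ 58695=87.83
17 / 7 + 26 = 199 / 7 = 28.43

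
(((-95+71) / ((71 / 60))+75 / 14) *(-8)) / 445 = 11868 / 44233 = 0.27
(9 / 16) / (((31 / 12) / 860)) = 5805 / 31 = 187.26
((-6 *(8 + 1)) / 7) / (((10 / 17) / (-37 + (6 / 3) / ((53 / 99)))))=809217 / 1855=436.24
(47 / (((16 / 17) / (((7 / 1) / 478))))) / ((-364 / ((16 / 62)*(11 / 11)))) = -799 / 1541072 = -0.00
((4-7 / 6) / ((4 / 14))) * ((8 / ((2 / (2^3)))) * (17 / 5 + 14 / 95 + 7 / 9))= 3520496 / 2565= 1372.51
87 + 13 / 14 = 1231 / 14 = 87.93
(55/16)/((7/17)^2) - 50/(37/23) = -10.81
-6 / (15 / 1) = -2 / 5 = -0.40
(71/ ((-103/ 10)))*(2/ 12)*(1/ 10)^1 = -71/ 618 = -0.11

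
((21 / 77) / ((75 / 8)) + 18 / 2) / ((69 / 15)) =2483 / 1265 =1.96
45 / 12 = 15 / 4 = 3.75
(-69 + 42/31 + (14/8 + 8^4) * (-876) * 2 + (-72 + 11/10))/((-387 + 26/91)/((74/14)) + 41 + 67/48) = 1976344280952/8469355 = 233352.40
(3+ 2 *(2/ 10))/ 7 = 17/ 35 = 0.49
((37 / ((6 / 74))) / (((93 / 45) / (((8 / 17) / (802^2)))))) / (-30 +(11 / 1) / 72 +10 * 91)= 985680 / 5370193330117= 0.00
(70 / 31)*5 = 350 / 31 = 11.29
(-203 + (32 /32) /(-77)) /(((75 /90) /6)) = -1461.69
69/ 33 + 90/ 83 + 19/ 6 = 34741/ 5478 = 6.34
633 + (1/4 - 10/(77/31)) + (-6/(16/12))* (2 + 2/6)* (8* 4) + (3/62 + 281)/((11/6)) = 4263403/9548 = 446.52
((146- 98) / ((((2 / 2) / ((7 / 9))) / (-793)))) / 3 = -88816 / 9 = -9868.44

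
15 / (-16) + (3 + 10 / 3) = 259 / 48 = 5.40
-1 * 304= -304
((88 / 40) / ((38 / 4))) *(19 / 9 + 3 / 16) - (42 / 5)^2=-70.03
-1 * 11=-11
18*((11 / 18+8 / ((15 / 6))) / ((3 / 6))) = 686 / 5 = 137.20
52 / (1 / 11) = 572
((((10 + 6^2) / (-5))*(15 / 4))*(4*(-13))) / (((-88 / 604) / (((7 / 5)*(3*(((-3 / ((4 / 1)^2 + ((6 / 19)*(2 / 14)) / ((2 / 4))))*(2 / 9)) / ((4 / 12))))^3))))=60226290886671 / 67377365000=893.87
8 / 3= 2.67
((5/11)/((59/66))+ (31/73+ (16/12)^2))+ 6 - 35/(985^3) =64538607042484/7408939839975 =8.71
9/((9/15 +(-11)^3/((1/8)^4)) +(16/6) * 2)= -135/81776551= -0.00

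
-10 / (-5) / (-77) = -2 / 77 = -0.03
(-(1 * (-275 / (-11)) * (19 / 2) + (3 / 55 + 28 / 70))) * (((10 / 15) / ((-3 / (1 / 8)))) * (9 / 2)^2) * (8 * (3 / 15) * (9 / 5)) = 84807 / 220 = 385.49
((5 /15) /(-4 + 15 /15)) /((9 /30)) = -10 /27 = -0.37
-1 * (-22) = 22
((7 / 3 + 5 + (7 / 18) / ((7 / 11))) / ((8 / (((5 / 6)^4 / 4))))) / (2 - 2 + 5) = 17875 / 746496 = 0.02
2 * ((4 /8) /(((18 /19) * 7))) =19 /126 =0.15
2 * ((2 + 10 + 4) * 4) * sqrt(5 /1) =128 * sqrt(5) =286.22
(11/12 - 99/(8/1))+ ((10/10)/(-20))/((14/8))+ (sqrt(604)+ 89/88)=-48397/4620+ 2 * sqrt(151)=14.10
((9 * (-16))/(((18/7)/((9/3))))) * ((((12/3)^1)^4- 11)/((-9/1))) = 13720/3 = 4573.33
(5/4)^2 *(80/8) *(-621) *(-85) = 6598125/8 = 824765.62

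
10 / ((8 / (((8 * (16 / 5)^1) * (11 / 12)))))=88 / 3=29.33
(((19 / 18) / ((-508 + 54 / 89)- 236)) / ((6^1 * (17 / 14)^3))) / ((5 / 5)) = -580013 / 4388227731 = -0.00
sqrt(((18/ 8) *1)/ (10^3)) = 3 *sqrt(10)/ 200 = 0.05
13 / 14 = 0.93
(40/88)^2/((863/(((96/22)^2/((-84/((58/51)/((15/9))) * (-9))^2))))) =53824/14493072943503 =0.00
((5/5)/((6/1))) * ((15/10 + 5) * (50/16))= 3.39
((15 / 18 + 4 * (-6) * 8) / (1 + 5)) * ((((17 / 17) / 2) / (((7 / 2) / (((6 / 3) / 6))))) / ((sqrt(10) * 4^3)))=-1147 * sqrt(10) / 483840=-0.01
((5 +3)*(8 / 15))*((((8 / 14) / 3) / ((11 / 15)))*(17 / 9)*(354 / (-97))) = -513536 / 67221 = -7.64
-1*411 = -411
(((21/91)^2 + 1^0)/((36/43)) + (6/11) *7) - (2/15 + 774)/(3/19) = -91049511/18590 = -4897.77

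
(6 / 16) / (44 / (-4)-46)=-1 / 152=-0.01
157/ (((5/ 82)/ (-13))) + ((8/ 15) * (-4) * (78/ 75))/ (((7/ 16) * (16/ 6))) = -29290014/ 875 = -33474.30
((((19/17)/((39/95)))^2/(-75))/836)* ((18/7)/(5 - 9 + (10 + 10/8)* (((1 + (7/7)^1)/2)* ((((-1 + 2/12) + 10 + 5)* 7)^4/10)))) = -1316928/471349574631804869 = -0.00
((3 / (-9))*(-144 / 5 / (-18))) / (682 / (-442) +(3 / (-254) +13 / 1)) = -449072 / 9636975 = -0.05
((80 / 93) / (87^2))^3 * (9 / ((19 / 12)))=0.00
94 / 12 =47 / 6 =7.83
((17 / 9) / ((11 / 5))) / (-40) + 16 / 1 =12655 / 792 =15.98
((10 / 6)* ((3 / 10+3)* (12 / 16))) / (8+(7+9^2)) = 11 / 256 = 0.04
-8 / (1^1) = -8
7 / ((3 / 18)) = 42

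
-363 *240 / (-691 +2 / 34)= 740520 / 5873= 126.09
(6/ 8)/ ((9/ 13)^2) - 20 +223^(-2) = -99010331/ 5370732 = -18.44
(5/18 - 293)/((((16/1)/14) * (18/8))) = -36883/324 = -113.84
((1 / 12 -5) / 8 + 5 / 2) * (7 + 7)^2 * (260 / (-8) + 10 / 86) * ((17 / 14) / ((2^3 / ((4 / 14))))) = -8569445 / 16512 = -518.98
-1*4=-4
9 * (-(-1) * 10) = 90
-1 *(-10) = 10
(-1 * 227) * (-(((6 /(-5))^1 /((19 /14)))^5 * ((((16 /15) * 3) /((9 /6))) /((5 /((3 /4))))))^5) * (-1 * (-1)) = -9516076916656683108556777907013858019262844503970545664 /270888255001791082138107188163846149109303951263427734375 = -0.04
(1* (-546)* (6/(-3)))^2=1192464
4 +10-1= 13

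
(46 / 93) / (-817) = -46 / 75981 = -0.00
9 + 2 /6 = 28 /3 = 9.33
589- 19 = 570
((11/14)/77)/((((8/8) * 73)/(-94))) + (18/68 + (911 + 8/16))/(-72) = -13875257/1094562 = -12.68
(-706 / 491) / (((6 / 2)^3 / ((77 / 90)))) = -27181 / 596565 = -0.05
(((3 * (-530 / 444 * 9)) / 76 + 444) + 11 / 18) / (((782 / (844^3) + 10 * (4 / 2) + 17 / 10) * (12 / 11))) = 11616191303695055 / 619079178475647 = 18.76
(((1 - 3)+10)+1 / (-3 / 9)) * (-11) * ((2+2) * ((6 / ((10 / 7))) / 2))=-462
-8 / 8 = -1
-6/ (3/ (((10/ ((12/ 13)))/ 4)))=-65/ 12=-5.42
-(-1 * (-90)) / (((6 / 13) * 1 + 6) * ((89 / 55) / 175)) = -268125 / 178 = -1506.32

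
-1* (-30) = 30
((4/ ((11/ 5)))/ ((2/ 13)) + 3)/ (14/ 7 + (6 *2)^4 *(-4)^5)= -163/ 233570282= -0.00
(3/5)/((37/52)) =0.84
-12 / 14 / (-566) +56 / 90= 55603 / 89145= 0.62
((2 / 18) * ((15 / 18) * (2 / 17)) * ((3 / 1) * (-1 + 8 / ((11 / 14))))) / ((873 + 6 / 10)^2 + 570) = 12625 / 32134653342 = 0.00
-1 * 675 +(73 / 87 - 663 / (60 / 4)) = -312487 / 435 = -718.36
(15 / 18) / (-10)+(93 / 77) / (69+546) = -15413 / 189420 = -0.08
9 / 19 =0.47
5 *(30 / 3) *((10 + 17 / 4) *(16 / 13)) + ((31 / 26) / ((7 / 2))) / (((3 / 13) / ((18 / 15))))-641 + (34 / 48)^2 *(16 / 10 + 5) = 21054281 / 87360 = 241.01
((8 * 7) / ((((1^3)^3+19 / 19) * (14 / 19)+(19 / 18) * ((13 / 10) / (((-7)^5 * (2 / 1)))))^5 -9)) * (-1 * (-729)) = -819685144548162326214689315371147240243200000 / 41168275873761466367356842857410943945893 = -19910.60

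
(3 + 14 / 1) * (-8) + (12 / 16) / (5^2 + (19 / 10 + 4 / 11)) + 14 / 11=-8887221 / 65978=-134.70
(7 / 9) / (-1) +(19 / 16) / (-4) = -619 / 576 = -1.07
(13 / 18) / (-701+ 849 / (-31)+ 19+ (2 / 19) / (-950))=-3637075 / 3572438508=-0.00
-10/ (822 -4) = -5/ 409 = -0.01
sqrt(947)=30.77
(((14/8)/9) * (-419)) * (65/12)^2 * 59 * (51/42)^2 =-30184959025/145152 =-207954.14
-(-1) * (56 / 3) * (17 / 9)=952 / 27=35.26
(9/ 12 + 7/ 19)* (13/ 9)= 1105/ 684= 1.62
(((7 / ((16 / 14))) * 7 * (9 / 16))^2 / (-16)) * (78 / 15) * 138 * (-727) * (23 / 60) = 47643833051451 / 6553600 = 7269871.99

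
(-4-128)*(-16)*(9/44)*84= 36288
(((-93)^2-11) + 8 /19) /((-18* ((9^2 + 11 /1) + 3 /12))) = -109420 /21033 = -5.20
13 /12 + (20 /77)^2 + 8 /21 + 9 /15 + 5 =7.13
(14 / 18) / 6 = 0.13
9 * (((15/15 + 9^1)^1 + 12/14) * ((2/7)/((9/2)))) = 304/49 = 6.20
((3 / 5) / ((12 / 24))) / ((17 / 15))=18 / 17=1.06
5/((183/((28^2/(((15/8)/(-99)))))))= -68992/61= -1131.02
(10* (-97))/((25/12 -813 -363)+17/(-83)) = 193224/233885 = 0.83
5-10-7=-12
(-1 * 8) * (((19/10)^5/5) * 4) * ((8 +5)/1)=-32189287/15625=-2060.11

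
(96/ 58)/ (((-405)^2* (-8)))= -2/ 1585575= -0.00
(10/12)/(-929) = -5/5574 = -0.00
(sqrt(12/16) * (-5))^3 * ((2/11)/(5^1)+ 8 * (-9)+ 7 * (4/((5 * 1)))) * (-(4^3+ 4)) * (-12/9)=3102500 * sqrt(3)/11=488517.06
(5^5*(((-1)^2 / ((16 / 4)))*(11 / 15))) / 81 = 6875 / 972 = 7.07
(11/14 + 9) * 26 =1781/7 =254.43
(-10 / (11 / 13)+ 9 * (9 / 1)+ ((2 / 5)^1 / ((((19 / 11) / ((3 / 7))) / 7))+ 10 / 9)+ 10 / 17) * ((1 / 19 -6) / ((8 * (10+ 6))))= -1293162169 / 388840320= -3.33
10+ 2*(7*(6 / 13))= 214 / 13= 16.46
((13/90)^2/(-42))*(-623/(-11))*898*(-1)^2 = -6753409/267300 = -25.27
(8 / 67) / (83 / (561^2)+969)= 629442 / 5108159261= 0.00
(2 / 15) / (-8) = -1 / 60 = -0.02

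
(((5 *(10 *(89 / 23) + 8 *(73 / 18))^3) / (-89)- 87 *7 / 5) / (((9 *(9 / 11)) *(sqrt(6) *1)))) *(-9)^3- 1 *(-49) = 49 + 883475396867173 *sqrt(6) / 2631357090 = 822462.62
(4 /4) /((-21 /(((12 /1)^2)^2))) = -6912 /7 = -987.43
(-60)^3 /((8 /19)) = -513000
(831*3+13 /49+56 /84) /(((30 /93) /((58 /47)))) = 329580592 /34545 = 9540.62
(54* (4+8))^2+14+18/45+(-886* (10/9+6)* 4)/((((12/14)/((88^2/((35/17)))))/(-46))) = 686833762648/135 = 5087657501.10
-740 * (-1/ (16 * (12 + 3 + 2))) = 185/ 68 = 2.72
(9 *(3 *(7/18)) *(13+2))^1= 315/2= 157.50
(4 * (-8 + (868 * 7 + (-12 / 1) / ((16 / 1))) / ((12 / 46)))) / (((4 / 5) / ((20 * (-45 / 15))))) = -6984137.50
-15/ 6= -5/ 2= -2.50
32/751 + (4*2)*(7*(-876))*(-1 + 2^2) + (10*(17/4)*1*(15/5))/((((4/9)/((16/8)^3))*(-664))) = -73389085849/498664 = -147171.41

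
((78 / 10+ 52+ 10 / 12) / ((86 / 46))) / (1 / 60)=83674 / 43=1945.91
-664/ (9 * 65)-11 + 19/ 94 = -656191/ 54990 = -11.93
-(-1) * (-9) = -9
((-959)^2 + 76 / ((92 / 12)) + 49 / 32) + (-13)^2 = 677018023 / 736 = 919861.44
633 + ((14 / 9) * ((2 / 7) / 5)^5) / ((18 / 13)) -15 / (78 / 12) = 4982967877283 / 7900790625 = 630.69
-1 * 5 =-5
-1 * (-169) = 169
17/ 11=1.55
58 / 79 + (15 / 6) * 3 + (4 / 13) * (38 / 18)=164225 / 18486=8.88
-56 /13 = -4.31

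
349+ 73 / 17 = 353.29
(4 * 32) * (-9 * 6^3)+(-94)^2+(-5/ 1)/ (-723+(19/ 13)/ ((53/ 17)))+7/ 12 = -239995.41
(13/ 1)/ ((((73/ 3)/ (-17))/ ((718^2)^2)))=-176202191403888/ 73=-2413728649368.33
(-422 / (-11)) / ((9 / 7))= 2954 / 99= 29.84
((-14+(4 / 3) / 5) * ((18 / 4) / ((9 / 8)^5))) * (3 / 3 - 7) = 6750208 / 32805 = 205.77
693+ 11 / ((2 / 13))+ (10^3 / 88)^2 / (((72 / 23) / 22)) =662117 / 396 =1672.01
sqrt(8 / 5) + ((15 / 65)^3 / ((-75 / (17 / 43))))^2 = 23409 / 5577981150625 + 2 * sqrt(10) / 5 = 1.26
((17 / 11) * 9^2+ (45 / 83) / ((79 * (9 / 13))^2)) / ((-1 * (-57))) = 6419620474 / 2923090929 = 2.20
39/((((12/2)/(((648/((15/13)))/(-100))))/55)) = -50193/25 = -2007.72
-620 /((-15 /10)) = 1240 /3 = 413.33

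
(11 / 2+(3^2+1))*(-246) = -3813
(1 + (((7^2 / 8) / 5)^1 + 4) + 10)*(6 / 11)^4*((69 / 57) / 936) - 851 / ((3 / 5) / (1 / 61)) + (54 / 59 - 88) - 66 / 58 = -229494678407011 / 2058761810820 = -111.47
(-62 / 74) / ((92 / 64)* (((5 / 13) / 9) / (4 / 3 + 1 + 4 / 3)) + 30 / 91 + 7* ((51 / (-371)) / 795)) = -20919858960 / 8619601733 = -2.43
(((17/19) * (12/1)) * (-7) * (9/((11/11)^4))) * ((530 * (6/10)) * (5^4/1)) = -2554335000/19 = -134438684.21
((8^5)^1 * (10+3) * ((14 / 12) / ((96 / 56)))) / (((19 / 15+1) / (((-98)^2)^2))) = 601649682350080 / 51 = 11797052595099.61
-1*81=-81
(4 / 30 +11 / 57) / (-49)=-31 / 4655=-0.01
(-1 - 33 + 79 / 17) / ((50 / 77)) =-38423 / 850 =-45.20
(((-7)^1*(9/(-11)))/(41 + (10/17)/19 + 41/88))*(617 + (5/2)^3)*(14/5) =68657526/280835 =244.48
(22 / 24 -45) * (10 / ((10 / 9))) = -1587 / 4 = -396.75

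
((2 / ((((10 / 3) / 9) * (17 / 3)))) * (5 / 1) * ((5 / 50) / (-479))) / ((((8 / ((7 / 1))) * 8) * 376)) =-567 / 1959531520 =-0.00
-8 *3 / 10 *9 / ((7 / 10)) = -216 / 7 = -30.86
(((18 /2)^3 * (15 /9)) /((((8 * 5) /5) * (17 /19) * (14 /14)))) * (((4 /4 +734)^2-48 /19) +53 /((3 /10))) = 12475114155 /136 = 91728780.55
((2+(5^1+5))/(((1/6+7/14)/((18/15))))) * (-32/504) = -48/35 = -1.37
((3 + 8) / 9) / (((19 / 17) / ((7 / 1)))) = 1309 / 171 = 7.65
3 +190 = 193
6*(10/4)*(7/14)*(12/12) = 15/2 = 7.50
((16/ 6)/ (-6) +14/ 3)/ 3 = 38/ 27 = 1.41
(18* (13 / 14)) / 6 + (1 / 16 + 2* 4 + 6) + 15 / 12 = 2027 / 112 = 18.10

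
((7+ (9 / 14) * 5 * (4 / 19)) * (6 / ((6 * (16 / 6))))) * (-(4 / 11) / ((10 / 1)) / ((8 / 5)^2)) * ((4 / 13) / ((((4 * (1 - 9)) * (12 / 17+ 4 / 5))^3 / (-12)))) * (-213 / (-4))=-6010002275625 / 83646446594686976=-0.00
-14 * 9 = -126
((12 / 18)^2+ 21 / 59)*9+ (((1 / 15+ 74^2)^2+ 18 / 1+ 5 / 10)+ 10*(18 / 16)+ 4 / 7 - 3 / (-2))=11146296196937 / 371700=29987345.16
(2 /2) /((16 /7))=7 /16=0.44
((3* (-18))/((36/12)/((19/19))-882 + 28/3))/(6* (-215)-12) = -27/566153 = -0.00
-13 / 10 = -1.30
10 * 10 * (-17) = -1700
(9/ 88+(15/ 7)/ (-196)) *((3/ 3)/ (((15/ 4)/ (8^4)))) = 1882112/ 18865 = 99.77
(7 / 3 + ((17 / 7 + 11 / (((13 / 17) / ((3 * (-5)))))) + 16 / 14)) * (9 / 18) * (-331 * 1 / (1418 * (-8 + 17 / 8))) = -806978 / 193557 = -4.17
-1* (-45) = 45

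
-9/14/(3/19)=-4.07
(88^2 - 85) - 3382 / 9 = 65549 / 9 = 7283.22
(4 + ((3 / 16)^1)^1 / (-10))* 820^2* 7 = 37477895 / 2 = 18738947.50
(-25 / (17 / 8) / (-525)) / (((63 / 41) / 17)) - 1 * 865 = -1144067 / 1323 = -864.75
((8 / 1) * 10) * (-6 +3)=-240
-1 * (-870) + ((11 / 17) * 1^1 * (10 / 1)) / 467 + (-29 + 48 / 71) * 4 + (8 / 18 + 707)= 7427727239 / 5073021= 1464.16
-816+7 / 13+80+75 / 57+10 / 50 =-906423 / 1235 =-733.95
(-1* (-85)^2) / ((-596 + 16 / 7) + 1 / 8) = 404600 / 33241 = 12.17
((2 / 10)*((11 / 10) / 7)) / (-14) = -11 / 4900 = -0.00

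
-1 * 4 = -4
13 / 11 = 1.18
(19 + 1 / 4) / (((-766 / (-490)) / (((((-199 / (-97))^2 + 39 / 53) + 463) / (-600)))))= -176088366223 / 18335355936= -9.60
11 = 11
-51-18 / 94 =-2406 / 47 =-51.19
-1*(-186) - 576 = -390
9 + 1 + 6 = 16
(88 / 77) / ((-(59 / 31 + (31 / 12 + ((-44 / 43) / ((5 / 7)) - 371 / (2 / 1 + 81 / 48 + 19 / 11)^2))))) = 581108446560 / 4881097311643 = 0.12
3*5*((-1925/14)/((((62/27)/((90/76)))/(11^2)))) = -606436875/4712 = -128700.53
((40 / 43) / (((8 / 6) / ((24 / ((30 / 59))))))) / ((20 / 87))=143.25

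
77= 77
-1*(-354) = 354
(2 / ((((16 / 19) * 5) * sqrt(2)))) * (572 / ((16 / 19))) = 51623 * sqrt(2) / 320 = 228.14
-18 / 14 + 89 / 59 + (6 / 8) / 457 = 169415 / 754964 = 0.22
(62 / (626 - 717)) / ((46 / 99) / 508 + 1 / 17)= -26503884 / 2323867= -11.41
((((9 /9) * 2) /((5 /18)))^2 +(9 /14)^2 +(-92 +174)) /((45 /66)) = 7236251 /36750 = 196.90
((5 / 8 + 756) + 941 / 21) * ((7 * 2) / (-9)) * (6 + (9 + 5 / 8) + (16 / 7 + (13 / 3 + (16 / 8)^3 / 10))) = -2606245837 / 90720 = -28728.46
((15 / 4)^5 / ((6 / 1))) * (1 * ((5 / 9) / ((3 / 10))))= 228.88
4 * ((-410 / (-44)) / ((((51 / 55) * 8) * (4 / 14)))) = 7175 / 408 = 17.59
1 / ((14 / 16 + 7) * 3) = 8 / 189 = 0.04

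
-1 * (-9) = 9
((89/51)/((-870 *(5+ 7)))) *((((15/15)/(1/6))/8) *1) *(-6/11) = 89/1301520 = 0.00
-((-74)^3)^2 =-164206490176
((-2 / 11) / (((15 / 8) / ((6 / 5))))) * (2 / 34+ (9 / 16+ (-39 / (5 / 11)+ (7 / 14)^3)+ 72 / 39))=2942218 / 303875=9.68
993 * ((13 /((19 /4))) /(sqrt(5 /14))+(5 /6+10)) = 15305.06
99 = 99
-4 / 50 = -2 / 25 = -0.08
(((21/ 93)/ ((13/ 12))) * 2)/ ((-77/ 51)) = -1224/ 4433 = -0.28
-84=-84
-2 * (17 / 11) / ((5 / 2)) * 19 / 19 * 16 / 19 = -1088 / 1045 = -1.04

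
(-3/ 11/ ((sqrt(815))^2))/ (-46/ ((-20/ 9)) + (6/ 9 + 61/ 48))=-48/ 3247123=-0.00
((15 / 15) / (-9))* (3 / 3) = -1 / 9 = -0.11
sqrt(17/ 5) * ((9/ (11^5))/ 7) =9 * sqrt(85)/ 5636785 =0.00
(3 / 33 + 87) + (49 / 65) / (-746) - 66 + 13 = 18183211 / 533390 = 34.09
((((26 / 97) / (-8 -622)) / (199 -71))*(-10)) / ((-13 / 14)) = -1 / 27936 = -0.00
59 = 59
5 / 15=1 / 3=0.33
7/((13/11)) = 77/13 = 5.92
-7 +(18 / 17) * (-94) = -1811 / 17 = -106.53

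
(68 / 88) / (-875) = -0.00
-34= -34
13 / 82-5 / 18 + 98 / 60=5587 / 3690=1.51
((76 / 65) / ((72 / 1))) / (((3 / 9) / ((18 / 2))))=57 / 130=0.44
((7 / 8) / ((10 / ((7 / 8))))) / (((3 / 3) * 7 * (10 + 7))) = 7 / 10880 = 0.00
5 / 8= 0.62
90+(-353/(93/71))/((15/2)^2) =1782998/20925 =85.21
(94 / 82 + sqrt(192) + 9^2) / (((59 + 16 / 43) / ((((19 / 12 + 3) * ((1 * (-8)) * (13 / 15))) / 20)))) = -2.57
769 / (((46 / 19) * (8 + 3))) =14611 / 506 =28.88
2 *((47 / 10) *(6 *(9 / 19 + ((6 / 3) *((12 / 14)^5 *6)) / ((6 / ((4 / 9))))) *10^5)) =1593813240000 / 319333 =4991069.64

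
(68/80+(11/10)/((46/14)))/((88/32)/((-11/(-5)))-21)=-109/1817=-0.06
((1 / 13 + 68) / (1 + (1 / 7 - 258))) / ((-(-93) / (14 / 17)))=-14455 / 6159049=-0.00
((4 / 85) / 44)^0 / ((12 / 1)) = 1 / 12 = 0.08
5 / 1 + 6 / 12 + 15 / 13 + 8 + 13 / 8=1693 / 104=16.28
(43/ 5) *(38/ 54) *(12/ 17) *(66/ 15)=71896/ 3825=18.80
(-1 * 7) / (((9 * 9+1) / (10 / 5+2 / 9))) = -70 / 369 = -0.19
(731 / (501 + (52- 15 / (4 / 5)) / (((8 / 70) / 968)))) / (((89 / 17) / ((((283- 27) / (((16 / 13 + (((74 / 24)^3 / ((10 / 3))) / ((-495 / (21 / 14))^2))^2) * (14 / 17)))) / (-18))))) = -15368332871500038144000000 / 2213021909009001458550852187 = -0.01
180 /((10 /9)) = 162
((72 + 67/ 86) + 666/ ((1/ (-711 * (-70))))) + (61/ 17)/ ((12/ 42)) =24230387802/ 731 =33146905.34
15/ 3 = 5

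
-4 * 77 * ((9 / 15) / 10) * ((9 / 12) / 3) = -231 / 50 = -4.62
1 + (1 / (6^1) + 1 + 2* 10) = 22.17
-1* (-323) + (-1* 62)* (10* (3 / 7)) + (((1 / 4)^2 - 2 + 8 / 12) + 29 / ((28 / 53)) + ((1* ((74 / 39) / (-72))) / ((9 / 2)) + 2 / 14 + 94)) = 72546469 / 353808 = 205.04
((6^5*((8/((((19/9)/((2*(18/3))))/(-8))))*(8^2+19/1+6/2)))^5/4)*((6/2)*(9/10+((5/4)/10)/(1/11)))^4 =-715356968387269927071676666190158517029843457821114368/1547561875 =-462247732994372148817427200000000000000000000.00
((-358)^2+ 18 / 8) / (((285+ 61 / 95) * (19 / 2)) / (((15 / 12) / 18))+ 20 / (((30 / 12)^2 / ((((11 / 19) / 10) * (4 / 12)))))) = 146109525 / 44546528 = 3.28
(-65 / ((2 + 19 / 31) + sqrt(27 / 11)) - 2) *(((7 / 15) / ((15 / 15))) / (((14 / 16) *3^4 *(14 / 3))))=-69919 / 1213380 + 12493 *sqrt(33) / 2184084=-0.02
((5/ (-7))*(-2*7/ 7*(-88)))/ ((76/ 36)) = -7920/ 133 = -59.55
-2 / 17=-0.12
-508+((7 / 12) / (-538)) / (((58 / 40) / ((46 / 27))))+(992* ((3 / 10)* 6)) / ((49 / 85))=80175549359 / 30962169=2589.47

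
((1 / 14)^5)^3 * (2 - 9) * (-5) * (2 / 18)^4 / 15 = 1 / 437435260694916857856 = 0.00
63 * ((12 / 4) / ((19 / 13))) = 2457 / 19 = 129.32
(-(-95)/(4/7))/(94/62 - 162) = -1.04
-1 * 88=-88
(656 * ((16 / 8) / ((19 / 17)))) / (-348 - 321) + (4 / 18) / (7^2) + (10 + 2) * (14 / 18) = 14169278 / 1868517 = 7.58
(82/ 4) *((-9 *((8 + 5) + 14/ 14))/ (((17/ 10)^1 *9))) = -168.82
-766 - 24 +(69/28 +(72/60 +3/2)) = -109877/140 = -784.84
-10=-10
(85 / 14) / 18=85 / 252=0.34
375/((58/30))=193.97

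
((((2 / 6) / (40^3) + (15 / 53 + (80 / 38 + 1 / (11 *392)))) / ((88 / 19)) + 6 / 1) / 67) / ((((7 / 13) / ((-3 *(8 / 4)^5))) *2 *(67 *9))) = -40883980056049 / 2843789544288000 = -0.01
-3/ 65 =-0.05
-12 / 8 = -3 / 2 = -1.50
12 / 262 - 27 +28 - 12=-1435 / 131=-10.95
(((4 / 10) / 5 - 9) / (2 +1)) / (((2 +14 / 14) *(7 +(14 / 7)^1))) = -223 / 2025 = -0.11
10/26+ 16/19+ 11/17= 7868/4199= 1.87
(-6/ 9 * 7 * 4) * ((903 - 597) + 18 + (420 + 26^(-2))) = -7041230/ 507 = -13888.03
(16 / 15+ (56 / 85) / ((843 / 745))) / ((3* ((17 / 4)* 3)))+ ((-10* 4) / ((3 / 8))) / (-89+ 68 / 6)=134012832 / 94608485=1.42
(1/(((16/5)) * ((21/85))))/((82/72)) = 1.11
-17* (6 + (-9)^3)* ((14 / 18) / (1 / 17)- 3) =376924 / 3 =125641.33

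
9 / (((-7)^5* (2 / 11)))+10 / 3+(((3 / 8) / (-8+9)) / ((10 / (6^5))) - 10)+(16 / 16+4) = 289.93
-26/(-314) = 13/157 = 0.08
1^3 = 1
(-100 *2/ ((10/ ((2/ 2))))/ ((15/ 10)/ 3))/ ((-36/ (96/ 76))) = 80/ 57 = 1.40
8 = 8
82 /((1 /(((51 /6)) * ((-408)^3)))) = -47338366464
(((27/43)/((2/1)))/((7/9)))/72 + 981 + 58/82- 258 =142901459/197456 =723.71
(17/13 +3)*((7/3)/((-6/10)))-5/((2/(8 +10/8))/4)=-25565/234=-109.25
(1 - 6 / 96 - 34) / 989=-23 / 688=-0.03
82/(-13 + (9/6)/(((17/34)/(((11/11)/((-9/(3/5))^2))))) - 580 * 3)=-3075/65737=-0.05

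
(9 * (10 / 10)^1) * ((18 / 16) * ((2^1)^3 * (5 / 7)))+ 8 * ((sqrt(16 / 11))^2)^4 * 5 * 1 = 24279685 / 102487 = 236.91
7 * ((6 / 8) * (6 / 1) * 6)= 189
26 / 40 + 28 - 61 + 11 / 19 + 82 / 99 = -1164067 / 37620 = -30.94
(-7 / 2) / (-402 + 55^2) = -7 / 5246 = -0.00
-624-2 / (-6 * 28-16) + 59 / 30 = -858391 / 1380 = -622.02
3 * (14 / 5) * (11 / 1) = 462 / 5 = 92.40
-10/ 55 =-2/ 11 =-0.18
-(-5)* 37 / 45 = 37 / 9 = 4.11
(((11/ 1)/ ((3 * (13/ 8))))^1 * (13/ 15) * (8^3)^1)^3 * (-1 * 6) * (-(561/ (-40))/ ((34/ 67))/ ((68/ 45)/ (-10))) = 4213135284109312/ 3825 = 1101473276891.32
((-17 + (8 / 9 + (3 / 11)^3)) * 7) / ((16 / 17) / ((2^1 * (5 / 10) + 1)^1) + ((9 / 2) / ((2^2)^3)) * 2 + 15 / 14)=-10275994624 / 153510885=-66.94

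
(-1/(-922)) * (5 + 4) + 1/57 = 1435/52554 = 0.03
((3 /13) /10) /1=3 /130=0.02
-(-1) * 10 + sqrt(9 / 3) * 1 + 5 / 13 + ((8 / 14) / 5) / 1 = sqrt(3) + 4777 / 455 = 12.23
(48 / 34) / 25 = 24 / 425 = 0.06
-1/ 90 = -0.01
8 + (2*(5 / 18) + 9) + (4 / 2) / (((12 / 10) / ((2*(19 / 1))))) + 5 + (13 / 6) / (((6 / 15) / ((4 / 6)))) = 179 / 2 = 89.50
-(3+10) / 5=-13 / 5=-2.60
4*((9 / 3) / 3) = 4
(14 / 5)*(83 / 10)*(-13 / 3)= -7553 / 75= -100.71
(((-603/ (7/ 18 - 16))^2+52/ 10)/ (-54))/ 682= -295549783/ 7269939270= -0.04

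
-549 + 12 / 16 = -2193 / 4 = -548.25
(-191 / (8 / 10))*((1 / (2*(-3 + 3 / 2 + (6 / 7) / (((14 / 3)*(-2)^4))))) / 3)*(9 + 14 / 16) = 3696805 / 14004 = 263.98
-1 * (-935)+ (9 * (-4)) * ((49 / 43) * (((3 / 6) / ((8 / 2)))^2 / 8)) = 5145799 / 5504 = 934.92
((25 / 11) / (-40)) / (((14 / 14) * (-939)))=5 / 82632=0.00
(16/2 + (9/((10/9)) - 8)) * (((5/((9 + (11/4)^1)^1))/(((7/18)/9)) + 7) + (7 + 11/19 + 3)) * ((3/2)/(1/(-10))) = -20830689/6251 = -3332.38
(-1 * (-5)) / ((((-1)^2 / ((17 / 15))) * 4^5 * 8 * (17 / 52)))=13 / 6144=0.00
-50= -50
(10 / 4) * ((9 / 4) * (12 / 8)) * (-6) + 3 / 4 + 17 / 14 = -2725 / 56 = -48.66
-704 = -704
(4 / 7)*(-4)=-16 / 7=-2.29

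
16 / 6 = 8 / 3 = 2.67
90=90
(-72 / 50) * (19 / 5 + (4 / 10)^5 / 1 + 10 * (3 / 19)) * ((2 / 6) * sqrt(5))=-3839796 * sqrt(5) / 1484375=-5.78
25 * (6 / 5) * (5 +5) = 300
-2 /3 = -0.67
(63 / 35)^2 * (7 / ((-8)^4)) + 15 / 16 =96567 / 102400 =0.94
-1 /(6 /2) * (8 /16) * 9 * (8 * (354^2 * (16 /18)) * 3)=-4010112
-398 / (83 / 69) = -330.87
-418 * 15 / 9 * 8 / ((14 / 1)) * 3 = -8360 / 7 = -1194.29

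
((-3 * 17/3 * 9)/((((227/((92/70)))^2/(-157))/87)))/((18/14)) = 491341548/9017575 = 54.49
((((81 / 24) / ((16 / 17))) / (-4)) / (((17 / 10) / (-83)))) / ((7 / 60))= 168075 / 448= 375.17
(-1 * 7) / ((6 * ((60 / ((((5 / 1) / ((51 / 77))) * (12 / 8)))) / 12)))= -539 / 204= -2.64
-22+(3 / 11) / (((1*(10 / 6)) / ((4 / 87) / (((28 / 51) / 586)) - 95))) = -329537 / 11165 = -29.52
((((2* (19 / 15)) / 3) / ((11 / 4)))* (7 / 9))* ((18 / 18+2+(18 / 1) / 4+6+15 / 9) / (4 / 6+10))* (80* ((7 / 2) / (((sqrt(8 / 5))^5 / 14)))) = 14826175* sqrt(10) / 114048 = 411.09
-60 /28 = -15 /7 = -2.14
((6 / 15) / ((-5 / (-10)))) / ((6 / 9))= 6 / 5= 1.20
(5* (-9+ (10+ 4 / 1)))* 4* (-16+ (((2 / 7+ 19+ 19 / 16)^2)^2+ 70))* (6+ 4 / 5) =2350545214464325 / 19668992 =119505118.23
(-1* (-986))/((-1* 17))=-58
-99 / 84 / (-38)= 33 / 1064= 0.03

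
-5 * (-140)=700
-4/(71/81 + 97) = -81/1982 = -0.04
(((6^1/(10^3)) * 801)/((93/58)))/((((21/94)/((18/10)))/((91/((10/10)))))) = 42578757/19375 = 2197.61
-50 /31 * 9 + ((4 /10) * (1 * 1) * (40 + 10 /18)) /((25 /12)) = -15646 /2325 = -6.73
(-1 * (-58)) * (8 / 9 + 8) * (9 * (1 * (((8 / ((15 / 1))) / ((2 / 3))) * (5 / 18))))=1031.11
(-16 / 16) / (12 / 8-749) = 2 / 1495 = 0.00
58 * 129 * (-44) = -329208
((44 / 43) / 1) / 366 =22 / 7869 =0.00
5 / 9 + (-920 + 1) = -8266 / 9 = -918.44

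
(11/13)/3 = 11/39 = 0.28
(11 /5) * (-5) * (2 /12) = -11 /6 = -1.83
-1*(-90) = 90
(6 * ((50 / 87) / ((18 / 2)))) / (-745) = -20 / 38889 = -0.00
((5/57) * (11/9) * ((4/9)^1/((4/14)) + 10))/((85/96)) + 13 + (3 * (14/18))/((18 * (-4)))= 3007033/209304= 14.37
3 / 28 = 0.11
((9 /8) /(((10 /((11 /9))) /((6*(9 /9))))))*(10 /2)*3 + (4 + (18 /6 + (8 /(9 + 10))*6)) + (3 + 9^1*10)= 17465 /152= 114.90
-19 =-19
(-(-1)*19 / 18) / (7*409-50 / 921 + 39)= 307 / 844008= 0.00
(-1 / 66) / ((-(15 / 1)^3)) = 1 / 222750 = 0.00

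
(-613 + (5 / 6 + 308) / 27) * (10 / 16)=-487265 / 1296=-375.98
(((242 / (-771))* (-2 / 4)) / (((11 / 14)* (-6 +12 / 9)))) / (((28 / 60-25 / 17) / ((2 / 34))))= 165 / 65792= 0.00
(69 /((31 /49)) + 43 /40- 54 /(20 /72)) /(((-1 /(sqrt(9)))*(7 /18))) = 2821041 /4340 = 650.01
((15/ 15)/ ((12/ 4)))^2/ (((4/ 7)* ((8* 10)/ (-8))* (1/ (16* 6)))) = -28/ 15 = -1.87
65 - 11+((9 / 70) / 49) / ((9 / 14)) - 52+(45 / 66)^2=292769 / 118580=2.47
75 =75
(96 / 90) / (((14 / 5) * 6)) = 4 / 63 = 0.06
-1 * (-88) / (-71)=-88 / 71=-1.24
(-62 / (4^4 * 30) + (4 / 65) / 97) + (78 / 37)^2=29410878149 / 6629026560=4.44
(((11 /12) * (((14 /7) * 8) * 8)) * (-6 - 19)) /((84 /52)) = -114400 /63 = -1815.87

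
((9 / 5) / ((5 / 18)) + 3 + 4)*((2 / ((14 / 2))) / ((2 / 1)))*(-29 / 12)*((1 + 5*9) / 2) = -224779 / 2100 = -107.04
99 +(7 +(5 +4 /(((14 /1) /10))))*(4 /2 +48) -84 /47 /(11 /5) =841.04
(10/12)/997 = 0.00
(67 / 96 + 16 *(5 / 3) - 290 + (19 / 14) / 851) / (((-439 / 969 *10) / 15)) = 145536948201 / 167367872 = 869.56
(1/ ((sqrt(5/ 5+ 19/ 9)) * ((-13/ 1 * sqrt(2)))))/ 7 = -3 * sqrt(14)/ 2548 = -0.00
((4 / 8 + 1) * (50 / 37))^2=5625 / 1369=4.11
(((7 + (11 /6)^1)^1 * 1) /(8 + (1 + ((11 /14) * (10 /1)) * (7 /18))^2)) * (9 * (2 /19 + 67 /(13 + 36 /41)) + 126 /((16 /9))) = 41.65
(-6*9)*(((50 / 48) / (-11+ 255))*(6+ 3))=-2025 / 976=-2.07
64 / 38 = 32 / 19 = 1.68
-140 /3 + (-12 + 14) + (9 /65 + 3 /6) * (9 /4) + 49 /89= -42.68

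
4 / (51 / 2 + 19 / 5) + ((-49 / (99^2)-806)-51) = -2460663218 / 2871693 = -856.87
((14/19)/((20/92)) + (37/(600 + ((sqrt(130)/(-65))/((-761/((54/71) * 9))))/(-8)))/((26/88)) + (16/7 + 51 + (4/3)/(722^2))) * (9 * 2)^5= 8975397495626496 * sqrt(130)/789391959054314707 + 4252905263453109301917505673856/39567057498429748819595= 107486013.30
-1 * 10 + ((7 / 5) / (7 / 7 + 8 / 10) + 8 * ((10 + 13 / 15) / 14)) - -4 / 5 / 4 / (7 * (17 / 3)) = -3.01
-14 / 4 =-7 / 2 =-3.50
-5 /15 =-1 /3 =-0.33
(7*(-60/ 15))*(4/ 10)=-56/ 5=-11.20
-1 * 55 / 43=-55 / 43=-1.28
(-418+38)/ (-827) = 380/ 827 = 0.46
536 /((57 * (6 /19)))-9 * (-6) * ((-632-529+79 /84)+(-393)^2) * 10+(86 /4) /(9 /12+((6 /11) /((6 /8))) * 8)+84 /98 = 1507103756563 /18207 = 82776061.77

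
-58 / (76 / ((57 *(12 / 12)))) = -87 / 2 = -43.50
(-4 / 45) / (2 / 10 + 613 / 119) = -119 / 7164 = -0.02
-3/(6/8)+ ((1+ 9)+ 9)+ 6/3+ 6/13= 227/13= 17.46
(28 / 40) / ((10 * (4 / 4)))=7 / 100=0.07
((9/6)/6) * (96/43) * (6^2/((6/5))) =16.74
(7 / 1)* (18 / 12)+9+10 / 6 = 127 / 6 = 21.17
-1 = -1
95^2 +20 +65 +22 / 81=737932 / 81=9110.27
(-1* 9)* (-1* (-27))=-243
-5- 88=-93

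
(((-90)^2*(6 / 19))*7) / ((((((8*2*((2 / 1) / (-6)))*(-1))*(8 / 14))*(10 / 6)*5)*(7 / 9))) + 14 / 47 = 6477835 / 7144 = 906.75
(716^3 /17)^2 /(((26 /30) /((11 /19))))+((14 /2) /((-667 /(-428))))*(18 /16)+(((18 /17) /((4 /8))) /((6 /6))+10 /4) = 14828182139620938016822 /47612461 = 311434902296290.42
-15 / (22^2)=-15 / 484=-0.03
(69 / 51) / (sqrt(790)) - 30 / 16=-15 / 8 + 23*sqrt(790) / 13430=-1.83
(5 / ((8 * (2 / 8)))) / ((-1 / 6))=-15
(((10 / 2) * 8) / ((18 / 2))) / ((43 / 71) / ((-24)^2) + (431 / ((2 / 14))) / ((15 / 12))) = 908800 / 493533143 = 0.00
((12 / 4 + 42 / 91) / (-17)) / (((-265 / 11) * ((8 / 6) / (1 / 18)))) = 33 / 93704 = 0.00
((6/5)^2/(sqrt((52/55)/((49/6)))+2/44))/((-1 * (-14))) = -2772/67415+1584 * sqrt(4290)/337075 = 0.27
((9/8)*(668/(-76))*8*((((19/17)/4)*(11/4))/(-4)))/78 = 5511/28288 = 0.19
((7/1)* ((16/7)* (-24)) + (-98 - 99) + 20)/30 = -187/10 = -18.70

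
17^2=289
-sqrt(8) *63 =-126 *sqrt(2) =-178.19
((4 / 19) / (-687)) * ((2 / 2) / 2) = -2 / 13053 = -0.00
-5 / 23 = -0.22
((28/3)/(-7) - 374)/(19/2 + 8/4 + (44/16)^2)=-18016/915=-19.69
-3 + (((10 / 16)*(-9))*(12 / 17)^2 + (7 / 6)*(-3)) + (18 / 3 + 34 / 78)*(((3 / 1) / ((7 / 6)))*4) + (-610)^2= 19574708365 / 52598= 372156.90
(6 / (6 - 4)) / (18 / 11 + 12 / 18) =99 / 76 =1.30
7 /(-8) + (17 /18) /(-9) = -635 /648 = -0.98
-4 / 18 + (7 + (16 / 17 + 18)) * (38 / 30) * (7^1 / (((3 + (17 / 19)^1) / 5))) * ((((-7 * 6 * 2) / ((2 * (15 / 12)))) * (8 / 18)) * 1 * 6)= -748887794 / 28305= -26457.79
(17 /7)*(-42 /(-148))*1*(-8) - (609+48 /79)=-1797999 /2923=-615.12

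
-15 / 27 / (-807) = 0.00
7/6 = 1.17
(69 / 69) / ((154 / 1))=1 / 154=0.01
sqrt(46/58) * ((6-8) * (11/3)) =-22 * sqrt(667)/87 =-6.53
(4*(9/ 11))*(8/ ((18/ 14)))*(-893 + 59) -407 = -191293/ 11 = -17390.27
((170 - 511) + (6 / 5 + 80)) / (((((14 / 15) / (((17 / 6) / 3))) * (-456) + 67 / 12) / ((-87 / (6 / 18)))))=-69163956 / 453953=-152.36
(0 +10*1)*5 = 50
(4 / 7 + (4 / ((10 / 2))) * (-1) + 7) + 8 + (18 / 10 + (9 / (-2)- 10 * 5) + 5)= -461 / 14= -32.93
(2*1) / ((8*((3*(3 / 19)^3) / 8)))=13718 / 81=169.36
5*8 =40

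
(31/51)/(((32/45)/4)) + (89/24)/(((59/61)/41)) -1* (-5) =1993339/12036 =165.61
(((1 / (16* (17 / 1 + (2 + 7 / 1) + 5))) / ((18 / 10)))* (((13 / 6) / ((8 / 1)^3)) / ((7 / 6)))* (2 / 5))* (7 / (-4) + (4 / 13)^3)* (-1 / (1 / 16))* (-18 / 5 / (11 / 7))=-15123 / 147530240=-0.00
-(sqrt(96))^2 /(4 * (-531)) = 8 /177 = 0.05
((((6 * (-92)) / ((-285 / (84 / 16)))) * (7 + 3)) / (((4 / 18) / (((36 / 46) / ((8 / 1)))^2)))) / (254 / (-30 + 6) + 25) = 0.30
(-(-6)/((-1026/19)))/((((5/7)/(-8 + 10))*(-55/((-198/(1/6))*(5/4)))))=-42/5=-8.40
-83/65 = -1.28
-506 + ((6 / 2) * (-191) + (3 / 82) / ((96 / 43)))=-2831253 / 2624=-1078.98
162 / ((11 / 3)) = 486 / 11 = 44.18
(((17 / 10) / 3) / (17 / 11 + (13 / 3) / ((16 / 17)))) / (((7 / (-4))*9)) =-352 / 60165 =-0.01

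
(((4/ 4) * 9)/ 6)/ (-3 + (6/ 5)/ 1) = -5/ 6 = -0.83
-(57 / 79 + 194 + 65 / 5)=-16410 / 79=-207.72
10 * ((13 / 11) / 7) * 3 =390 / 77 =5.06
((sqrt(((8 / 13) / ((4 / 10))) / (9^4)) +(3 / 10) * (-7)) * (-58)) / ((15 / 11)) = 2233 / 25 - 1276 * sqrt(65) / 15795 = 88.67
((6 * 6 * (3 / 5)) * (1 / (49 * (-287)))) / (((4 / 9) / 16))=-3888 / 70315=-0.06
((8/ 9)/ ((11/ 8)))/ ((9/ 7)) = 448/ 891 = 0.50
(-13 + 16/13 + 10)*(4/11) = -92/143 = -0.64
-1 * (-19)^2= -361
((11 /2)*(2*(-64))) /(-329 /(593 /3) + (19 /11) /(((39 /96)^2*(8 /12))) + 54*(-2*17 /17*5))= 776080448 /579817701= 1.34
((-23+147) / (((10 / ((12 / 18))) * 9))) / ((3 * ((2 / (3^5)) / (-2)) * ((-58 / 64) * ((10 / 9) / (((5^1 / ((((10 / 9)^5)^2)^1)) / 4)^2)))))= 10175965989230649406437 / 725000000000000000000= 14.04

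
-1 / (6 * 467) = -1 / 2802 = -0.00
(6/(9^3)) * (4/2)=4/243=0.02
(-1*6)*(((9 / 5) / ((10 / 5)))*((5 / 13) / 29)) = -27 / 377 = -0.07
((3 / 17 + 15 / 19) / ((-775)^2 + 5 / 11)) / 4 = 429 / 1067011120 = 0.00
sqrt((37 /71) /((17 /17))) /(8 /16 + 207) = 2 * sqrt(2627) /29465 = 0.00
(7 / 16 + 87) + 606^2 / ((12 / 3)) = 1470343 / 16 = 91896.44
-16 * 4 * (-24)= 1536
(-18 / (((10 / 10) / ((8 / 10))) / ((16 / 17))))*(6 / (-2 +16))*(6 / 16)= -1296 / 595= -2.18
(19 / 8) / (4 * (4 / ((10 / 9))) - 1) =95 / 536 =0.18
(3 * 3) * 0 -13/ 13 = -1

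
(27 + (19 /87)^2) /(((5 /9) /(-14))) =-681.60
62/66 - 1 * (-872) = 28807/33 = 872.94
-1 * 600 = -600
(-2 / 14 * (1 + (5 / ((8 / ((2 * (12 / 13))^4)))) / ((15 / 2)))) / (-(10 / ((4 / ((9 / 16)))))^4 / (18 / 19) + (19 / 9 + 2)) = 1060909350912 / 63427040677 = 16.73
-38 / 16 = -19 / 8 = -2.38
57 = 57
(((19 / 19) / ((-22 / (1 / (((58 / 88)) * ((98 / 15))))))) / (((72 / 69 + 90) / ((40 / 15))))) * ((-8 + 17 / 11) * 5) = 163300 / 16365657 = 0.01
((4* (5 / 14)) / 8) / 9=5 / 252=0.02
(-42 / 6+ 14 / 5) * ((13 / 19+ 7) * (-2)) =6132 / 95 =64.55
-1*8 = -8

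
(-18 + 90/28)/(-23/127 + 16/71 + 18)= -0.82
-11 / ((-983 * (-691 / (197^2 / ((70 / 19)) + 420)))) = -8434481 / 47547710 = -0.18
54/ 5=10.80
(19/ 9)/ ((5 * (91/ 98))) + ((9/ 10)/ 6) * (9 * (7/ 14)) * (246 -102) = 57128/ 585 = 97.65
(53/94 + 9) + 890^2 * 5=372287899/94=3960509.56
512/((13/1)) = 512/13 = 39.38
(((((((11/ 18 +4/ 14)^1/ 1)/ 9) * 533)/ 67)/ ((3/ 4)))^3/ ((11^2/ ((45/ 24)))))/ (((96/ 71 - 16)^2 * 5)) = 0.00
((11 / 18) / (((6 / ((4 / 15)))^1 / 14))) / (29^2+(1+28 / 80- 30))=8 / 17091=0.00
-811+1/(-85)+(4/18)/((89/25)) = -55213486/68085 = -810.95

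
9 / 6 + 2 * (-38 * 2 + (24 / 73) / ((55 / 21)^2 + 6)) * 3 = -376183539 / 827966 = -454.35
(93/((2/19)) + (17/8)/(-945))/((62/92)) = 153622589/117180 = 1311.00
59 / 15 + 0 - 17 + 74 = 914 / 15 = 60.93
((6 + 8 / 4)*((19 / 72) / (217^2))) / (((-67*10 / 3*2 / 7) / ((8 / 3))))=-0.00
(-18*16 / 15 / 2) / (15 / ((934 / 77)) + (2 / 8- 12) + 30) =-89664 / 182005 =-0.49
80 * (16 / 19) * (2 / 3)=2560 / 57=44.91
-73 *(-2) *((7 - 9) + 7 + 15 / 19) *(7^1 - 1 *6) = 16060 / 19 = 845.26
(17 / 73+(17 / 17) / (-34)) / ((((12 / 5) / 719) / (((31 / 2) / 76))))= 56279725 / 4527168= 12.43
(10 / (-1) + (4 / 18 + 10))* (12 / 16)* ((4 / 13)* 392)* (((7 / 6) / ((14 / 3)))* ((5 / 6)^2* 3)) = 1225 / 117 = 10.47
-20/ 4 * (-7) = 35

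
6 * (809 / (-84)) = -809 / 14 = -57.79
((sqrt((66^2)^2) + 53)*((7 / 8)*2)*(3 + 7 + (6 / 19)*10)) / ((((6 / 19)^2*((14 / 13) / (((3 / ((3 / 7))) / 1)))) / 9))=952895125 / 16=59555945.31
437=437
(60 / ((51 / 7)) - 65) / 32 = -965 / 544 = -1.77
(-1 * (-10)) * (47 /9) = 470 /9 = 52.22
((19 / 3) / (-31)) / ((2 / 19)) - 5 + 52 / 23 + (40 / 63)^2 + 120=654969097 / 5659794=115.72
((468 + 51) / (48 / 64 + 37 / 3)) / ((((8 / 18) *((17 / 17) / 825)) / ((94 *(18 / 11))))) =1778249700 / 157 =11326431.21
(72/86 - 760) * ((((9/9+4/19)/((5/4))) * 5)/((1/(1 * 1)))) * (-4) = 12012992/817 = 14703.78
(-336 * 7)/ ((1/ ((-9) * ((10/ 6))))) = 35280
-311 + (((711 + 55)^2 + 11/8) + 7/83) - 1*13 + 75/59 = 22974167003/39176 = 586434.73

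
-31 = -31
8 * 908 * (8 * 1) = 58112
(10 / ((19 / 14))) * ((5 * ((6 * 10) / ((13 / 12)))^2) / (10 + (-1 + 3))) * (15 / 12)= 37800000 / 3211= 11772.03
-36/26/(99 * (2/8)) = -8/143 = -0.06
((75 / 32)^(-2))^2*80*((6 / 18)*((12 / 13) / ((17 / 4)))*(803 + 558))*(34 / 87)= 730681311232 / 7157109375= 102.09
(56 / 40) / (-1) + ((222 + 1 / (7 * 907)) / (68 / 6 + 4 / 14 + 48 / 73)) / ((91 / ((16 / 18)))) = -1425229723 / 1165009755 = -1.22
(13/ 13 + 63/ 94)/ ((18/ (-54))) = -471/ 94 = -5.01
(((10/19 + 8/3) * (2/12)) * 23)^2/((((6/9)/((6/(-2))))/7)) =-30664543/6498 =-4719.07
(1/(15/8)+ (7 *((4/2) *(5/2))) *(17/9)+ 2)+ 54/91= 283529/4095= 69.24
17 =17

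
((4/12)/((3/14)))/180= 7/810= 0.01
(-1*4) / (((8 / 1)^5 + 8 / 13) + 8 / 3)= -39 / 319520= -0.00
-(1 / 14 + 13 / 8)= -95 / 56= -1.70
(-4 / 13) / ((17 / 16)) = -64 / 221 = -0.29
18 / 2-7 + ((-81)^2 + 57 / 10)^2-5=4312154589 / 100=43121545.89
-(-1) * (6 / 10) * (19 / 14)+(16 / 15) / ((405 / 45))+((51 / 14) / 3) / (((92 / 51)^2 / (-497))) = -2951817583 / 15996960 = -184.52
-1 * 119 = -119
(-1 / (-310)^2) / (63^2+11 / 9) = -9 / 3433845200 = -0.00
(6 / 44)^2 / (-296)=-9 / 143264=-0.00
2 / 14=1 / 7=0.14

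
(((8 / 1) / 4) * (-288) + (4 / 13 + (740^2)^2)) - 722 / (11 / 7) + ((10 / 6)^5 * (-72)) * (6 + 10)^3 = 1157767052163298 / 3861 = 299861966372.26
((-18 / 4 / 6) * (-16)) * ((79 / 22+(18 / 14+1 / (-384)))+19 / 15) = 73.69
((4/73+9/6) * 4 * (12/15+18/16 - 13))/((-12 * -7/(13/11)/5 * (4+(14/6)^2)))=-3921879/7644560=-0.51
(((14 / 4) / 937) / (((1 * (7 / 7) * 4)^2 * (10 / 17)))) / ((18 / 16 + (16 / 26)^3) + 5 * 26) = 261443 / 86531912520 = 0.00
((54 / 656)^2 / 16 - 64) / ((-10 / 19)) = 2093140453 / 17213440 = 121.60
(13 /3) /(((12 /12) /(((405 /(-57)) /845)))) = -9 /247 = -0.04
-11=-11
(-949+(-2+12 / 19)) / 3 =-6019 / 19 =-316.79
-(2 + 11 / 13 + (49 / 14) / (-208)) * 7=-8239 / 416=-19.81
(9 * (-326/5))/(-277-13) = 1467/725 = 2.02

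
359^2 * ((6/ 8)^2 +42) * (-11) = -965447571/ 16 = -60340473.19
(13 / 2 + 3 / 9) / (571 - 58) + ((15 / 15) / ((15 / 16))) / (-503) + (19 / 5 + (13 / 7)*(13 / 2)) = 15.88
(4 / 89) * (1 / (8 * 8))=1 / 1424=0.00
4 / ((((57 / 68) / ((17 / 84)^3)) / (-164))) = -3424361 / 527877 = -6.49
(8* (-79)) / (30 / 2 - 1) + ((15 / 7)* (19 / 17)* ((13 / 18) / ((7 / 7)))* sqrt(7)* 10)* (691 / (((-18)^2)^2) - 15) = -9719135075* sqrt(7) / 37476432 - 316 / 7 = -731.29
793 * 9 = 7137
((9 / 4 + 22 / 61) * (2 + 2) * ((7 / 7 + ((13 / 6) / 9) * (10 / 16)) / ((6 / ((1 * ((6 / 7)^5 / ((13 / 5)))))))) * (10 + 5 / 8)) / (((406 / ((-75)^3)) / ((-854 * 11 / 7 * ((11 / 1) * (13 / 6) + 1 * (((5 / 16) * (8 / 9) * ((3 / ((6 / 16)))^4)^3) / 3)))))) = 5346026343992412890625 / 159152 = 33590695335229295.83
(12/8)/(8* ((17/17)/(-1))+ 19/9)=-27/106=-0.25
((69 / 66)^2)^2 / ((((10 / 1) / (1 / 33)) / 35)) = 1958887 / 15460896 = 0.13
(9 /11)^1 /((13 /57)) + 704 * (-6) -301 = -646562 /143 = -4521.41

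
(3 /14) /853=3 /11942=0.00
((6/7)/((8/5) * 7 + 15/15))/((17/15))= 450/7259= 0.06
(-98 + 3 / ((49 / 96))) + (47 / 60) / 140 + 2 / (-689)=-3732066119 / 40513200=-92.12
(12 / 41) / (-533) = -12 / 21853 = -0.00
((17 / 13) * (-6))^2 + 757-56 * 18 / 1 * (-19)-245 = 19725.56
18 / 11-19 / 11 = -1 / 11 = -0.09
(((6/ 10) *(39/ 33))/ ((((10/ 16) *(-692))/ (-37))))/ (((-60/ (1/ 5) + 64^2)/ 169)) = 18759/ 6945950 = 0.00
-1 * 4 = -4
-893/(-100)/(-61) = -893/6100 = -0.15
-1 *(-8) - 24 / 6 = 4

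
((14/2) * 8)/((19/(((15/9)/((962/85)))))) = 11900/27417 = 0.43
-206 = -206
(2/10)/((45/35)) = 7/45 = 0.16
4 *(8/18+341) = 12292/9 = 1365.78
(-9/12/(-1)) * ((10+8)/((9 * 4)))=0.38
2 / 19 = 0.11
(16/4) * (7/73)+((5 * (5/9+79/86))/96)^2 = 156966296473/403039162368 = 0.39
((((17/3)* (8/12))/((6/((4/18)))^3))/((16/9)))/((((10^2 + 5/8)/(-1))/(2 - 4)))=34/15844815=0.00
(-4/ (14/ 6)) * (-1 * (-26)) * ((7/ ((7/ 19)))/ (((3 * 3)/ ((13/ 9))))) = -25688/ 189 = -135.92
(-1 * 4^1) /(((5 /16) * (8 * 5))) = -8 /25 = -0.32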